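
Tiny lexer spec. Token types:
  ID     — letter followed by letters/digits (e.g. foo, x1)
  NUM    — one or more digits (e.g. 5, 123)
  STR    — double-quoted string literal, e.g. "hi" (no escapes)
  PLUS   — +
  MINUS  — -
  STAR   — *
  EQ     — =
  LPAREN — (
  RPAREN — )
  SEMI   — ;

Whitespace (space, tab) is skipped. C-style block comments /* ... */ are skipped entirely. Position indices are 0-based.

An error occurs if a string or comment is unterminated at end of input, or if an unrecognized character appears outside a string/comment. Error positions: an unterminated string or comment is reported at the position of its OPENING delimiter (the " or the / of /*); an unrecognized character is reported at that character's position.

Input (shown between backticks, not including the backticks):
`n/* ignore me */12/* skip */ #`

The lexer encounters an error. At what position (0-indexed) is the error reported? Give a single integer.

Answer: 29

Derivation:
pos=0: emit ID 'n' (now at pos=1)
pos=1: enter COMMENT mode (saw '/*')
exit COMMENT mode (now at pos=16)
pos=16: emit NUM '12' (now at pos=18)
pos=18: enter COMMENT mode (saw '/*')
exit COMMENT mode (now at pos=28)
pos=29: ERROR — unrecognized char '#'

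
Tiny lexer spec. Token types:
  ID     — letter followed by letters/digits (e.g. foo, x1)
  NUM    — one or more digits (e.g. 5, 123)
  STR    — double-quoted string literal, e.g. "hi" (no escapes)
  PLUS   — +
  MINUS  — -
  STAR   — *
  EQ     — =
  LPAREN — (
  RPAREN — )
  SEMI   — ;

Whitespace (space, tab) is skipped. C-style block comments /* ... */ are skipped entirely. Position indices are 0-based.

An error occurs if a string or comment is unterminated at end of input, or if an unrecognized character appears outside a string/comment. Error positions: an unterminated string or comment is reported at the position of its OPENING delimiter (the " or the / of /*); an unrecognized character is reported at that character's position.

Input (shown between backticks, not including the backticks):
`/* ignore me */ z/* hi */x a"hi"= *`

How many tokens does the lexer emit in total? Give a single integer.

pos=0: enter COMMENT mode (saw '/*')
exit COMMENT mode (now at pos=15)
pos=16: emit ID 'z' (now at pos=17)
pos=17: enter COMMENT mode (saw '/*')
exit COMMENT mode (now at pos=25)
pos=25: emit ID 'x' (now at pos=26)
pos=27: emit ID 'a' (now at pos=28)
pos=28: enter STRING mode
pos=28: emit STR "hi" (now at pos=32)
pos=32: emit EQ '='
pos=34: emit STAR '*'
DONE. 6 tokens: [ID, ID, ID, STR, EQ, STAR]

Answer: 6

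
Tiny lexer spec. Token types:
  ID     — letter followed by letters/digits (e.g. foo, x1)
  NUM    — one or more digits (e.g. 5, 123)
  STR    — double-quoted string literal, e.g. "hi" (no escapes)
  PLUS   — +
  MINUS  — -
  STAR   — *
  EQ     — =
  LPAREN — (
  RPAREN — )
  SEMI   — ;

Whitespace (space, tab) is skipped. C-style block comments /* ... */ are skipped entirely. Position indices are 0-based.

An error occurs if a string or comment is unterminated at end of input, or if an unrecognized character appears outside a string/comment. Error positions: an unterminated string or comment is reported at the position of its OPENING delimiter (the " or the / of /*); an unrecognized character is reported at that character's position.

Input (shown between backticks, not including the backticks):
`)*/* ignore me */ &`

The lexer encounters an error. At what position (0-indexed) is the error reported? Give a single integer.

Answer: 18

Derivation:
pos=0: emit RPAREN ')'
pos=1: emit STAR '*'
pos=2: enter COMMENT mode (saw '/*')
exit COMMENT mode (now at pos=17)
pos=18: ERROR — unrecognized char '&'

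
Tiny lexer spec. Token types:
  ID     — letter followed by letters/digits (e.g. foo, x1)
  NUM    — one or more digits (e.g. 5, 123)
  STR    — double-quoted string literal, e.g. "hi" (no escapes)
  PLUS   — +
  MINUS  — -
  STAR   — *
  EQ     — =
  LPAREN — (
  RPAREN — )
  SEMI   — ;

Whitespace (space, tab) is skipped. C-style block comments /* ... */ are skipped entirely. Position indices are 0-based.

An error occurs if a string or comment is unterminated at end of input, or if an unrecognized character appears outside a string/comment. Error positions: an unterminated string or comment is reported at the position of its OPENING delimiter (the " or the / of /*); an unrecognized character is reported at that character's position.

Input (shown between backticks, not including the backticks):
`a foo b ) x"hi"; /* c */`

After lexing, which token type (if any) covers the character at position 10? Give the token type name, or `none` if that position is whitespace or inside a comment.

pos=0: emit ID 'a' (now at pos=1)
pos=2: emit ID 'foo' (now at pos=5)
pos=6: emit ID 'b' (now at pos=7)
pos=8: emit RPAREN ')'
pos=10: emit ID 'x' (now at pos=11)
pos=11: enter STRING mode
pos=11: emit STR "hi" (now at pos=15)
pos=15: emit SEMI ';'
pos=17: enter COMMENT mode (saw '/*')
exit COMMENT mode (now at pos=24)
DONE. 7 tokens: [ID, ID, ID, RPAREN, ID, STR, SEMI]
Position 10: char is 'x' -> ID

Answer: ID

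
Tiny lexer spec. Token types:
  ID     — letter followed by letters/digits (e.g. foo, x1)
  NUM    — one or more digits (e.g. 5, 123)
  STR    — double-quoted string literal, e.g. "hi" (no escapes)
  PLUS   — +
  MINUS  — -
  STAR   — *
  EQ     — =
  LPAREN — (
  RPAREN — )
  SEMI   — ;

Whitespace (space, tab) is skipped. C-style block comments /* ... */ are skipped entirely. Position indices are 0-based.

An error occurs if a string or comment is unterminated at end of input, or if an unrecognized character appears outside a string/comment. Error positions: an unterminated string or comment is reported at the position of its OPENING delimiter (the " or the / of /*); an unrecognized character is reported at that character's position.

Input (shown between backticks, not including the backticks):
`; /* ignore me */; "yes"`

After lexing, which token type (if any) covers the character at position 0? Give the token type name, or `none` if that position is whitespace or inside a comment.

Answer: SEMI

Derivation:
pos=0: emit SEMI ';'
pos=2: enter COMMENT mode (saw '/*')
exit COMMENT mode (now at pos=17)
pos=17: emit SEMI ';'
pos=19: enter STRING mode
pos=19: emit STR "yes" (now at pos=24)
DONE. 3 tokens: [SEMI, SEMI, STR]
Position 0: char is ';' -> SEMI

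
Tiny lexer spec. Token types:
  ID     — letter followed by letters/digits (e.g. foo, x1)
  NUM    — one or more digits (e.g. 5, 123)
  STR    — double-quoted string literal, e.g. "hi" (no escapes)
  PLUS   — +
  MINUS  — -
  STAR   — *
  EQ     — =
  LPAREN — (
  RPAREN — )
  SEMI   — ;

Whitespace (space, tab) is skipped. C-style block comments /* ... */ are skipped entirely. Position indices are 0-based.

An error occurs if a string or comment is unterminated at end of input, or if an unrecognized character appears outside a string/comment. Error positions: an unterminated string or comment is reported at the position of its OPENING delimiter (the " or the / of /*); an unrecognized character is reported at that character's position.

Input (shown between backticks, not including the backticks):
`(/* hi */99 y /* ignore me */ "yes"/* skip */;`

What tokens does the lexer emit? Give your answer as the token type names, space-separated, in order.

Answer: LPAREN NUM ID STR SEMI

Derivation:
pos=0: emit LPAREN '('
pos=1: enter COMMENT mode (saw '/*')
exit COMMENT mode (now at pos=9)
pos=9: emit NUM '99' (now at pos=11)
pos=12: emit ID 'y' (now at pos=13)
pos=14: enter COMMENT mode (saw '/*')
exit COMMENT mode (now at pos=29)
pos=30: enter STRING mode
pos=30: emit STR "yes" (now at pos=35)
pos=35: enter COMMENT mode (saw '/*')
exit COMMENT mode (now at pos=45)
pos=45: emit SEMI ';'
DONE. 5 tokens: [LPAREN, NUM, ID, STR, SEMI]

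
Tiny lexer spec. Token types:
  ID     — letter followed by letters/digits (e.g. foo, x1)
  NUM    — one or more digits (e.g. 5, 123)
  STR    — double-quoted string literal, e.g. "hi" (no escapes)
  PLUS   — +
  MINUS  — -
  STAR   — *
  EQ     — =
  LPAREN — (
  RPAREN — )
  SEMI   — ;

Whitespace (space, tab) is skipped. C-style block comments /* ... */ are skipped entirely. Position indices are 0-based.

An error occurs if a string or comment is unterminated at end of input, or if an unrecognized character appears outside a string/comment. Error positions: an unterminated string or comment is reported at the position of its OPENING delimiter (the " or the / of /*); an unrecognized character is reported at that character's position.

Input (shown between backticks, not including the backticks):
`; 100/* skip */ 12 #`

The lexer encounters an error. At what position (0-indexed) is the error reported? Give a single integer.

pos=0: emit SEMI ';'
pos=2: emit NUM '100' (now at pos=5)
pos=5: enter COMMENT mode (saw '/*')
exit COMMENT mode (now at pos=15)
pos=16: emit NUM '12' (now at pos=18)
pos=19: ERROR — unrecognized char '#'

Answer: 19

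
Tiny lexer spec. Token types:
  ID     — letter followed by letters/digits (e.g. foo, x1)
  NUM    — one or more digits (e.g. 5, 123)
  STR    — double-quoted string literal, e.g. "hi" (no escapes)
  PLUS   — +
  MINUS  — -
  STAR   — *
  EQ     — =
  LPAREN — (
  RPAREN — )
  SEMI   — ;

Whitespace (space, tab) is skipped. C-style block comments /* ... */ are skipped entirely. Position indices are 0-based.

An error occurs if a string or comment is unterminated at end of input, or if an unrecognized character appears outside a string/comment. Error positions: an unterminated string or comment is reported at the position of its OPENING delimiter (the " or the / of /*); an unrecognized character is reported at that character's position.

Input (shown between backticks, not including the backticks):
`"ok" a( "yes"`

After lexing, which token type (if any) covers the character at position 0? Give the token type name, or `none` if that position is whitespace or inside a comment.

pos=0: enter STRING mode
pos=0: emit STR "ok" (now at pos=4)
pos=5: emit ID 'a' (now at pos=6)
pos=6: emit LPAREN '('
pos=8: enter STRING mode
pos=8: emit STR "yes" (now at pos=13)
DONE. 4 tokens: [STR, ID, LPAREN, STR]
Position 0: char is '"' -> STR

Answer: STR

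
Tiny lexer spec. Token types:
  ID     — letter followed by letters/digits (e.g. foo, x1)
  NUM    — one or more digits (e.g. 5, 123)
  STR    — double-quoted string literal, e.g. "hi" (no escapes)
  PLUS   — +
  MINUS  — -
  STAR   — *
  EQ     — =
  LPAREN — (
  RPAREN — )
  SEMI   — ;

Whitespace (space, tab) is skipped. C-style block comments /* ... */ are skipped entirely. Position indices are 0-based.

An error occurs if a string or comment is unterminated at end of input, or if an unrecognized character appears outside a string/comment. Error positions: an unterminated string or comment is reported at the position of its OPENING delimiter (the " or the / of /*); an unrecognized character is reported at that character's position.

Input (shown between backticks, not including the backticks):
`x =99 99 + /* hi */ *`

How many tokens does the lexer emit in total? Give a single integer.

pos=0: emit ID 'x' (now at pos=1)
pos=2: emit EQ '='
pos=3: emit NUM '99' (now at pos=5)
pos=6: emit NUM '99' (now at pos=8)
pos=9: emit PLUS '+'
pos=11: enter COMMENT mode (saw '/*')
exit COMMENT mode (now at pos=19)
pos=20: emit STAR '*'
DONE. 6 tokens: [ID, EQ, NUM, NUM, PLUS, STAR]

Answer: 6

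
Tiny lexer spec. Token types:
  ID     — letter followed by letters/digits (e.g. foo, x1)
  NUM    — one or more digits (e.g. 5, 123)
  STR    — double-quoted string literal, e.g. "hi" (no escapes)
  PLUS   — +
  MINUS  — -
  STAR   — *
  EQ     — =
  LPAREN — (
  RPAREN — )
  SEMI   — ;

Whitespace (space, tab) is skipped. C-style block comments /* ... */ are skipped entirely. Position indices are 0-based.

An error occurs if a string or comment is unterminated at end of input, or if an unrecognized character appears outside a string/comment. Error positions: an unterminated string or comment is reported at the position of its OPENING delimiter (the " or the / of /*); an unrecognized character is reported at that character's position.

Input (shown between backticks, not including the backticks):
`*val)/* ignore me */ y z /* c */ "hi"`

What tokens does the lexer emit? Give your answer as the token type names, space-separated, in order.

Answer: STAR ID RPAREN ID ID STR

Derivation:
pos=0: emit STAR '*'
pos=1: emit ID 'val' (now at pos=4)
pos=4: emit RPAREN ')'
pos=5: enter COMMENT mode (saw '/*')
exit COMMENT mode (now at pos=20)
pos=21: emit ID 'y' (now at pos=22)
pos=23: emit ID 'z' (now at pos=24)
pos=25: enter COMMENT mode (saw '/*')
exit COMMENT mode (now at pos=32)
pos=33: enter STRING mode
pos=33: emit STR "hi" (now at pos=37)
DONE. 6 tokens: [STAR, ID, RPAREN, ID, ID, STR]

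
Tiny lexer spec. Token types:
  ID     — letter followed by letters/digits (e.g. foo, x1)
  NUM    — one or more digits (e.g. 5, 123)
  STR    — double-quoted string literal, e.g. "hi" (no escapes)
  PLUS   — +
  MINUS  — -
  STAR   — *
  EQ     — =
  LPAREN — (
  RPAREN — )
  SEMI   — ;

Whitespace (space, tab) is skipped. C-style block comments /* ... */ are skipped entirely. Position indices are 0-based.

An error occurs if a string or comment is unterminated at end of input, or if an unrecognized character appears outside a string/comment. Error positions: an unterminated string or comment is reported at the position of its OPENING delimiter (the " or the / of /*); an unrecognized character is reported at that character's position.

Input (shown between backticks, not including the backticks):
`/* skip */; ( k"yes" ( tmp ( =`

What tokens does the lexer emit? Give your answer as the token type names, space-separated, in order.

pos=0: enter COMMENT mode (saw '/*')
exit COMMENT mode (now at pos=10)
pos=10: emit SEMI ';'
pos=12: emit LPAREN '('
pos=14: emit ID 'k' (now at pos=15)
pos=15: enter STRING mode
pos=15: emit STR "yes" (now at pos=20)
pos=21: emit LPAREN '('
pos=23: emit ID 'tmp' (now at pos=26)
pos=27: emit LPAREN '('
pos=29: emit EQ '='
DONE. 8 tokens: [SEMI, LPAREN, ID, STR, LPAREN, ID, LPAREN, EQ]

Answer: SEMI LPAREN ID STR LPAREN ID LPAREN EQ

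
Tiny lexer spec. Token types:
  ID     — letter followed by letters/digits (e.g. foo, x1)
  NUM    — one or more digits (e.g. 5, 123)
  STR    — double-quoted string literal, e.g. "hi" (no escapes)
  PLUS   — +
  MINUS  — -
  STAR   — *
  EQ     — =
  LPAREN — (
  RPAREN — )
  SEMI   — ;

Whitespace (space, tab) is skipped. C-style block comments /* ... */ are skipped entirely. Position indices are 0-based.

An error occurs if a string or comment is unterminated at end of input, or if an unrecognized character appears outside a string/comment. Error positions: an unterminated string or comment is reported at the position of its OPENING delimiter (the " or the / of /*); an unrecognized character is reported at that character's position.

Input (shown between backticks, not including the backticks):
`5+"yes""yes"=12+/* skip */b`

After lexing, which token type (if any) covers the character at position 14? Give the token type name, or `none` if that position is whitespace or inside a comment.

Answer: NUM

Derivation:
pos=0: emit NUM '5' (now at pos=1)
pos=1: emit PLUS '+'
pos=2: enter STRING mode
pos=2: emit STR "yes" (now at pos=7)
pos=7: enter STRING mode
pos=7: emit STR "yes" (now at pos=12)
pos=12: emit EQ '='
pos=13: emit NUM '12' (now at pos=15)
pos=15: emit PLUS '+'
pos=16: enter COMMENT mode (saw '/*')
exit COMMENT mode (now at pos=26)
pos=26: emit ID 'b' (now at pos=27)
DONE. 8 tokens: [NUM, PLUS, STR, STR, EQ, NUM, PLUS, ID]
Position 14: char is '2' -> NUM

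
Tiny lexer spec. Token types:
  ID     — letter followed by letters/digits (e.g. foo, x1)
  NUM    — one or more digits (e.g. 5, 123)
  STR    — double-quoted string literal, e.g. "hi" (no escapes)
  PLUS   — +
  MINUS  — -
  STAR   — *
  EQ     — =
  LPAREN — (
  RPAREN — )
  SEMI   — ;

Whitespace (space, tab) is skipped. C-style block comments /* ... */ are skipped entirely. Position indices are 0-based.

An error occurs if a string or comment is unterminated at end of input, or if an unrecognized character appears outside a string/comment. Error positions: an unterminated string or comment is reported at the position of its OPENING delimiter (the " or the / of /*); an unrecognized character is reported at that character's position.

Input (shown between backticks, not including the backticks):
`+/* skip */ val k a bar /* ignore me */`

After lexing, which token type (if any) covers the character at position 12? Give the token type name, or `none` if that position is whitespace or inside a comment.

pos=0: emit PLUS '+'
pos=1: enter COMMENT mode (saw '/*')
exit COMMENT mode (now at pos=11)
pos=12: emit ID 'val' (now at pos=15)
pos=16: emit ID 'k' (now at pos=17)
pos=18: emit ID 'a' (now at pos=19)
pos=20: emit ID 'bar' (now at pos=23)
pos=24: enter COMMENT mode (saw '/*')
exit COMMENT mode (now at pos=39)
DONE. 5 tokens: [PLUS, ID, ID, ID, ID]
Position 12: char is 'v' -> ID

Answer: ID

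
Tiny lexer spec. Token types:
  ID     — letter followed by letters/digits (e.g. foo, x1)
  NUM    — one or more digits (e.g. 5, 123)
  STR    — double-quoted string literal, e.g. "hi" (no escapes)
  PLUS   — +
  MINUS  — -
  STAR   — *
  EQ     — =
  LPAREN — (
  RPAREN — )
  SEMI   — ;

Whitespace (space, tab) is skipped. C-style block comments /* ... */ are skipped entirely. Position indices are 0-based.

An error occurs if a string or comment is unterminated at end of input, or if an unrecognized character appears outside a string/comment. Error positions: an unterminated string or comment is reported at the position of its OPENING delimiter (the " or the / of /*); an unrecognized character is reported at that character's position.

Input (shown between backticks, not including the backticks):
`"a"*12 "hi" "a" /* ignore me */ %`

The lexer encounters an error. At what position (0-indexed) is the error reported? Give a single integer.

Answer: 32

Derivation:
pos=0: enter STRING mode
pos=0: emit STR "a" (now at pos=3)
pos=3: emit STAR '*'
pos=4: emit NUM '12' (now at pos=6)
pos=7: enter STRING mode
pos=7: emit STR "hi" (now at pos=11)
pos=12: enter STRING mode
pos=12: emit STR "a" (now at pos=15)
pos=16: enter COMMENT mode (saw '/*')
exit COMMENT mode (now at pos=31)
pos=32: ERROR — unrecognized char '%'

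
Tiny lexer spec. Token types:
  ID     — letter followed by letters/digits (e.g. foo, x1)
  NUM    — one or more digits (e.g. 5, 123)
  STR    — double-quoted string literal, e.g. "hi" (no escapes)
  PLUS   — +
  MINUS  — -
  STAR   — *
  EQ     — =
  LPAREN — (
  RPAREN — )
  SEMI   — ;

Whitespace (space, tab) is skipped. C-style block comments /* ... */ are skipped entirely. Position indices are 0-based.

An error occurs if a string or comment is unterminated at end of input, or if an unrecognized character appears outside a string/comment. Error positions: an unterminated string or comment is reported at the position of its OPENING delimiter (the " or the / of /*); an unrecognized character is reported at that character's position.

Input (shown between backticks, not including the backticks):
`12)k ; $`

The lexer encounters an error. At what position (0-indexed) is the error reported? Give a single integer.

Answer: 7

Derivation:
pos=0: emit NUM '12' (now at pos=2)
pos=2: emit RPAREN ')'
pos=3: emit ID 'k' (now at pos=4)
pos=5: emit SEMI ';'
pos=7: ERROR — unrecognized char '$'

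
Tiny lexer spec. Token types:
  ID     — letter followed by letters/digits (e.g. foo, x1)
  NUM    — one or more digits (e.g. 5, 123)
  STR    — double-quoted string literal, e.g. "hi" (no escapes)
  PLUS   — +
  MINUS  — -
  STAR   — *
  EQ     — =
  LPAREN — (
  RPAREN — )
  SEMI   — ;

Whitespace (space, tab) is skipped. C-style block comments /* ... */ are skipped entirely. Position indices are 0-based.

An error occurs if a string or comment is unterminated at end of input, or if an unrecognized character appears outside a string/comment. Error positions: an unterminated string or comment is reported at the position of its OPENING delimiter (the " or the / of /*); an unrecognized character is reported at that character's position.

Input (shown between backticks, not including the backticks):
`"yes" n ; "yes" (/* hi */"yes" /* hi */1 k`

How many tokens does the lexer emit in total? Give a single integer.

pos=0: enter STRING mode
pos=0: emit STR "yes" (now at pos=5)
pos=6: emit ID 'n' (now at pos=7)
pos=8: emit SEMI ';'
pos=10: enter STRING mode
pos=10: emit STR "yes" (now at pos=15)
pos=16: emit LPAREN '('
pos=17: enter COMMENT mode (saw '/*')
exit COMMENT mode (now at pos=25)
pos=25: enter STRING mode
pos=25: emit STR "yes" (now at pos=30)
pos=31: enter COMMENT mode (saw '/*')
exit COMMENT mode (now at pos=39)
pos=39: emit NUM '1' (now at pos=40)
pos=41: emit ID 'k' (now at pos=42)
DONE. 8 tokens: [STR, ID, SEMI, STR, LPAREN, STR, NUM, ID]

Answer: 8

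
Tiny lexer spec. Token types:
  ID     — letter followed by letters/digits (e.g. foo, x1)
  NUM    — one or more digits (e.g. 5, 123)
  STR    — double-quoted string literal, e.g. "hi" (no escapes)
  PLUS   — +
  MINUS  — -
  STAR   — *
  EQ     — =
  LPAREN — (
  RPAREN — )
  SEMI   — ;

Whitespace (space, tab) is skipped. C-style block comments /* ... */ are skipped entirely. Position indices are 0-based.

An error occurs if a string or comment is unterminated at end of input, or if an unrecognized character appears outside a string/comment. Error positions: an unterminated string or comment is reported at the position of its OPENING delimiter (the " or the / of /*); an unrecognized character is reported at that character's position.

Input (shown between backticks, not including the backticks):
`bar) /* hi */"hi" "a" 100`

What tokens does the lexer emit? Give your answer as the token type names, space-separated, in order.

Answer: ID RPAREN STR STR NUM

Derivation:
pos=0: emit ID 'bar' (now at pos=3)
pos=3: emit RPAREN ')'
pos=5: enter COMMENT mode (saw '/*')
exit COMMENT mode (now at pos=13)
pos=13: enter STRING mode
pos=13: emit STR "hi" (now at pos=17)
pos=18: enter STRING mode
pos=18: emit STR "a" (now at pos=21)
pos=22: emit NUM '100' (now at pos=25)
DONE. 5 tokens: [ID, RPAREN, STR, STR, NUM]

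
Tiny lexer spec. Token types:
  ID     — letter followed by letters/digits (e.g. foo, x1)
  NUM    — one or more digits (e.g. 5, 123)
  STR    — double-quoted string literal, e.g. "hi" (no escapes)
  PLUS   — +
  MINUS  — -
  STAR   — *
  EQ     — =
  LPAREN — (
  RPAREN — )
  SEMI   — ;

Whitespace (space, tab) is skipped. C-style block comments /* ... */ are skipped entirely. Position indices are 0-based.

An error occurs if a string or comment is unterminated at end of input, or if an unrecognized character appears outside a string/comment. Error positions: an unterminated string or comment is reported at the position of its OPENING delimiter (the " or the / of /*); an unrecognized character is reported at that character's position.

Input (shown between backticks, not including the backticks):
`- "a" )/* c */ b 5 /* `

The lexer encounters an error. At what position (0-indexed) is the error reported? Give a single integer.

Answer: 19

Derivation:
pos=0: emit MINUS '-'
pos=2: enter STRING mode
pos=2: emit STR "a" (now at pos=5)
pos=6: emit RPAREN ')'
pos=7: enter COMMENT mode (saw '/*')
exit COMMENT mode (now at pos=14)
pos=15: emit ID 'b' (now at pos=16)
pos=17: emit NUM '5' (now at pos=18)
pos=19: enter COMMENT mode (saw '/*')
pos=19: ERROR — unterminated comment (reached EOF)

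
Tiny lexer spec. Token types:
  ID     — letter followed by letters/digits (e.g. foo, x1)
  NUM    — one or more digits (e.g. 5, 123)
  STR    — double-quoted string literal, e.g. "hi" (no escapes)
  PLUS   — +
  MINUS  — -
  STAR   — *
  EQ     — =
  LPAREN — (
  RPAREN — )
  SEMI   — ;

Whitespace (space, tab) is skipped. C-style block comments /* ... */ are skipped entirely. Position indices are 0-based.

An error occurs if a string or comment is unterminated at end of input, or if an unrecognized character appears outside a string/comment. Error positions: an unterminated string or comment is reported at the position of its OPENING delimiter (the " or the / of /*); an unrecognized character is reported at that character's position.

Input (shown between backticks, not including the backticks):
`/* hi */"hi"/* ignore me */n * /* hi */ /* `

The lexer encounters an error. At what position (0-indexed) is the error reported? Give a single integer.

pos=0: enter COMMENT mode (saw '/*')
exit COMMENT mode (now at pos=8)
pos=8: enter STRING mode
pos=8: emit STR "hi" (now at pos=12)
pos=12: enter COMMENT mode (saw '/*')
exit COMMENT mode (now at pos=27)
pos=27: emit ID 'n' (now at pos=28)
pos=29: emit STAR '*'
pos=31: enter COMMENT mode (saw '/*')
exit COMMENT mode (now at pos=39)
pos=40: enter COMMENT mode (saw '/*')
pos=40: ERROR — unterminated comment (reached EOF)

Answer: 40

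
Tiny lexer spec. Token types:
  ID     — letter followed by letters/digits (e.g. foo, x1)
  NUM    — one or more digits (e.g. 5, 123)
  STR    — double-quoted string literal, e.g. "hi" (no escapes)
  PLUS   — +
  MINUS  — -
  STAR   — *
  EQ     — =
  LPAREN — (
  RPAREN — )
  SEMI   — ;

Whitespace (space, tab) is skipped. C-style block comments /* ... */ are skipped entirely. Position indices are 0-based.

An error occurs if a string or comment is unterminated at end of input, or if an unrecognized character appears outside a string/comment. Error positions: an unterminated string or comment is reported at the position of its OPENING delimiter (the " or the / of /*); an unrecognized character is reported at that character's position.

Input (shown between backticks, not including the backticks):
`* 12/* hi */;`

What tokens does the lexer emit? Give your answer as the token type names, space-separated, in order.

Answer: STAR NUM SEMI

Derivation:
pos=0: emit STAR '*'
pos=2: emit NUM '12' (now at pos=4)
pos=4: enter COMMENT mode (saw '/*')
exit COMMENT mode (now at pos=12)
pos=12: emit SEMI ';'
DONE. 3 tokens: [STAR, NUM, SEMI]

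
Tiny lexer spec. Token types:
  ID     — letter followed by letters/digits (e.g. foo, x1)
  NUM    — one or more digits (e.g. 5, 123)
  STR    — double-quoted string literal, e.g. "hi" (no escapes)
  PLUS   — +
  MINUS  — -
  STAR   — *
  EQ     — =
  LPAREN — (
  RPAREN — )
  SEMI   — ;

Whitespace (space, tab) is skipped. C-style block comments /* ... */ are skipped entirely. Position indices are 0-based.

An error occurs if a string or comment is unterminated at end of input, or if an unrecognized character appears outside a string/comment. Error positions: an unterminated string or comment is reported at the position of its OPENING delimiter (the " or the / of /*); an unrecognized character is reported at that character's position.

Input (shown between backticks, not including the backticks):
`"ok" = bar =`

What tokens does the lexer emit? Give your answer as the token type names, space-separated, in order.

Answer: STR EQ ID EQ

Derivation:
pos=0: enter STRING mode
pos=0: emit STR "ok" (now at pos=4)
pos=5: emit EQ '='
pos=7: emit ID 'bar' (now at pos=10)
pos=11: emit EQ '='
DONE. 4 tokens: [STR, EQ, ID, EQ]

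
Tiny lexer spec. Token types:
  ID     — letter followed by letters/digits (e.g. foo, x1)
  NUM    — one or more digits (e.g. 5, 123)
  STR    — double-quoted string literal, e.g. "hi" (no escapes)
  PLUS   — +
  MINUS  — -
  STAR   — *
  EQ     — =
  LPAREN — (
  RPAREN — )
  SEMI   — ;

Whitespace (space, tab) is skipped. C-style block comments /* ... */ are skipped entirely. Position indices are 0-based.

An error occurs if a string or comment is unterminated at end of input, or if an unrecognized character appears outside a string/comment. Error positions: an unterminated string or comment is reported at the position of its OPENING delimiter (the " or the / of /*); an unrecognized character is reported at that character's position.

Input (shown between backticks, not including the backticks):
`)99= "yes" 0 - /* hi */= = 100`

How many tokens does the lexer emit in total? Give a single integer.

Answer: 9

Derivation:
pos=0: emit RPAREN ')'
pos=1: emit NUM '99' (now at pos=3)
pos=3: emit EQ '='
pos=5: enter STRING mode
pos=5: emit STR "yes" (now at pos=10)
pos=11: emit NUM '0' (now at pos=12)
pos=13: emit MINUS '-'
pos=15: enter COMMENT mode (saw '/*')
exit COMMENT mode (now at pos=23)
pos=23: emit EQ '='
pos=25: emit EQ '='
pos=27: emit NUM '100' (now at pos=30)
DONE. 9 tokens: [RPAREN, NUM, EQ, STR, NUM, MINUS, EQ, EQ, NUM]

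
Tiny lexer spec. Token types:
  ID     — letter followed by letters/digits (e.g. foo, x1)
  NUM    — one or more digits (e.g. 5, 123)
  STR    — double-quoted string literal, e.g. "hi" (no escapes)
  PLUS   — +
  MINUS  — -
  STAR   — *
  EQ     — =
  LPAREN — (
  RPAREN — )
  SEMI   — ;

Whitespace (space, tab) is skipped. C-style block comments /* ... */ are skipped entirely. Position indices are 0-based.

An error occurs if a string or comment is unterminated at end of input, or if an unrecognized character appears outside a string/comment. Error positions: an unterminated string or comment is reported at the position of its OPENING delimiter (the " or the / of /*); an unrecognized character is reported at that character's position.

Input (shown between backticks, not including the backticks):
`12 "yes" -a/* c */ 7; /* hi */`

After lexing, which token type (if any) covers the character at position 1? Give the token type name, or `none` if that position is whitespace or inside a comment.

Answer: NUM

Derivation:
pos=0: emit NUM '12' (now at pos=2)
pos=3: enter STRING mode
pos=3: emit STR "yes" (now at pos=8)
pos=9: emit MINUS '-'
pos=10: emit ID 'a' (now at pos=11)
pos=11: enter COMMENT mode (saw '/*')
exit COMMENT mode (now at pos=18)
pos=19: emit NUM '7' (now at pos=20)
pos=20: emit SEMI ';'
pos=22: enter COMMENT mode (saw '/*')
exit COMMENT mode (now at pos=30)
DONE. 6 tokens: [NUM, STR, MINUS, ID, NUM, SEMI]
Position 1: char is '2' -> NUM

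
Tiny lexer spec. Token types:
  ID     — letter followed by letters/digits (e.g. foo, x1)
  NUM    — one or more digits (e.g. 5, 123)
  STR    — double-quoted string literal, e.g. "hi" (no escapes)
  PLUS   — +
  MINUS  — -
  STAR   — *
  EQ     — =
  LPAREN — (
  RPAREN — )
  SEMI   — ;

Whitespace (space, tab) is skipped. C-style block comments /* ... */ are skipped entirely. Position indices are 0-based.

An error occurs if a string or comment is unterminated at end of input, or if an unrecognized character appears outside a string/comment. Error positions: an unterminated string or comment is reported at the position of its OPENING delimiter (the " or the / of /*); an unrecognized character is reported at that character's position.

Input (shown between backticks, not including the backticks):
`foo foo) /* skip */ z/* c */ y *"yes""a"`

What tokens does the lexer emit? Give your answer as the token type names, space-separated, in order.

Answer: ID ID RPAREN ID ID STAR STR STR

Derivation:
pos=0: emit ID 'foo' (now at pos=3)
pos=4: emit ID 'foo' (now at pos=7)
pos=7: emit RPAREN ')'
pos=9: enter COMMENT mode (saw '/*')
exit COMMENT mode (now at pos=19)
pos=20: emit ID 'z' (now at pos=21)
pos=21: enter COMMENT mode (saw '/*')
exit COMMENT mode (now at pos=28)
pos=29: emit ID 'y' (now at pos=30)
pos=31: emit STAR '*'
pos=32: enter STRING mode
pos=32: emit STR "yes" (now at pos=37)
pos=37: enter STRING mode
pos=37: emit STR "a" (now at pos=40)
DONE. 8 tokens: [ID, ID, RPAREN, ID, ID, STAR, STR, STR]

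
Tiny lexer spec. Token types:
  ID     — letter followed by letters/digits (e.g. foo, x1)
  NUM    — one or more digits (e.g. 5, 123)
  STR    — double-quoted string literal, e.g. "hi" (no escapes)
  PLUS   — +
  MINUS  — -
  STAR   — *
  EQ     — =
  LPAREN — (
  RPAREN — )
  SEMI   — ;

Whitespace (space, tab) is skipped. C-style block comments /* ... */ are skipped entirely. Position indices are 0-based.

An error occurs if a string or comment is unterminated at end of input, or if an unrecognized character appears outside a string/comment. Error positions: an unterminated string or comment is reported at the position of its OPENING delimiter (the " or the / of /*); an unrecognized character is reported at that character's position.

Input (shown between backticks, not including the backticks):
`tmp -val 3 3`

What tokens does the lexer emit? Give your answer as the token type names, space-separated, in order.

Answer: ID MINUS ID NUM NUM

Derivation:
pos=0: emit ID 'tmp' (now at pos=3)
pos=4: emit MINUS '-'
pos=5: emit ID 'val' (now at pos=8)
pos=9: emit NUM '3' (now at pos=10)
pos=11: emit NUM '3' (now at pos=12)
DONE. 5 tokens: [ID, MINUS, ID, NUM, NUM]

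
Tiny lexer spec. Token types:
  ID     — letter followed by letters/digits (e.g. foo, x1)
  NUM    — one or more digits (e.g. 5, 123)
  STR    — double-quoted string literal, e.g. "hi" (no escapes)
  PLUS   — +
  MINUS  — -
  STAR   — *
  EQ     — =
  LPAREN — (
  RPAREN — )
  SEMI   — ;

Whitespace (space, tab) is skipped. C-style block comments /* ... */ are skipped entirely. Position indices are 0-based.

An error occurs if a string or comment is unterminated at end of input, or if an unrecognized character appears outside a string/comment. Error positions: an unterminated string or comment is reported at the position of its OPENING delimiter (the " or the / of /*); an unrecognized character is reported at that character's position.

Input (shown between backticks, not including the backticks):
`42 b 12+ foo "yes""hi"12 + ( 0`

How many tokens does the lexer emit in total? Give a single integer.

Answer: 11

Derivation:
pos=0: emit NUM '42' (now at pos=2)
pos=3: emit ID 'b' (now at pos=4)
pos=5: emit NUM '12' (now at pos=7)
pos=7: emit PLUS '+'
pos=9: emit ID 'foo' (now at pos=12)
pos=13: enter STRING mode
pos=13: emit STR "yes" (now at pos=18)
pos=18: enter STRING mode
pos=18: emit STR "hi" (now at pos=22)
pos=22: emit NUM '12' (now at pos=24)
pos=25: emit PLUS '+'
pos=27: emit LPAREN '('
pos=29: emit NUM '0' (now at pos=30)
DONE. 11 tokens: [NUM, ID, NUM, PLUS, ID, STR, STR, NUM, PLUS, LPAREN, NUM]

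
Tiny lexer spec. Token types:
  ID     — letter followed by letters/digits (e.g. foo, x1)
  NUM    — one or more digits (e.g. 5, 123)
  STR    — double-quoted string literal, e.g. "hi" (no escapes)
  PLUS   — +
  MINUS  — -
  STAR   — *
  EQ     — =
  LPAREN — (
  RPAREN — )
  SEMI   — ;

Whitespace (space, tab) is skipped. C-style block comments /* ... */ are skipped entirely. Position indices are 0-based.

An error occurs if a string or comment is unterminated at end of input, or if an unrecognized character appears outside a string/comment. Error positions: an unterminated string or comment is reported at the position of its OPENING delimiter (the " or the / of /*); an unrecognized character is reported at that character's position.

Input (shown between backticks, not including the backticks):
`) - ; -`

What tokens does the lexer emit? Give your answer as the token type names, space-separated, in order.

Answer: RPAREN MINUS SEMI MINUS

Derivation:
pos=0: emit RPAREN ')'
pos=2: emit MINUS '-'
pos=4: emit SEMI ';'
pos=6: emit MINUS '-'
DONE. 4 tokens: [RPAREN, MINUS, SEMI, MINUS]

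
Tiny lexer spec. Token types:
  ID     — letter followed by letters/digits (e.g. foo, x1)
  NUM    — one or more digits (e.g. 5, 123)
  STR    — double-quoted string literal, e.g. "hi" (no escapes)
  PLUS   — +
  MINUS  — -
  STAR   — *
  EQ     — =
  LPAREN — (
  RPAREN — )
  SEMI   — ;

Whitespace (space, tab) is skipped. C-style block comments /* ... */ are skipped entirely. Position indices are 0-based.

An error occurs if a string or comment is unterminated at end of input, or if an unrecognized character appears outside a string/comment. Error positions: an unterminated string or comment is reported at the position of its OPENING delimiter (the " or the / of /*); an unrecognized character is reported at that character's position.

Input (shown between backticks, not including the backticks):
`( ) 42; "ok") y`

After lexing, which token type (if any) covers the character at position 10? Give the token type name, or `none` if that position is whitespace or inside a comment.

pos=0: emit LPAREN '('
pos=2: emit RPAREN ')'
pos=4: emit NUM '42' (now at pos=6)
pos=6: emit SEMI ';'
pos=8: enter STRING mode
pos=8: emit STR "ok" (now at pos=12)
pos=12: emit RPAREN ')'
pos=14: emit ID 'y' (now at pos=15)
DONE. 7 tokens: [LPAREN, RPAREN, NUM, SEMI, STR, RPAREN, ID]
Position 10: char is 'k' -> STR

Answer: STR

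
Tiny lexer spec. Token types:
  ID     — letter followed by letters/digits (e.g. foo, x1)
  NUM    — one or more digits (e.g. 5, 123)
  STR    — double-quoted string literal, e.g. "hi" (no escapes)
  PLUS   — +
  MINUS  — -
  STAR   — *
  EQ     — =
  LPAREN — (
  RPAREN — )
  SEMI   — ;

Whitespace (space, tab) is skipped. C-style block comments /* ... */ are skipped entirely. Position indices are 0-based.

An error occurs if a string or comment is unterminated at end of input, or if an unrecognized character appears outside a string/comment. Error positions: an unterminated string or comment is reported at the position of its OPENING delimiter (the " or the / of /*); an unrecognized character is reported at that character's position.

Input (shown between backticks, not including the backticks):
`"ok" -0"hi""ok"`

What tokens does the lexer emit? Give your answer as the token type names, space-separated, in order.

Answer: STR MINUS NUM STR STR

Derivation:
pos=0: enter STRING mode
pos=0: emit STR "ok" (now at pos=4)
pos=5: emit MINUS '-'
pos=6: emit NUM '0' (now at pos=7)
pos=7: enter STRING mode
pos=7: emit STR "hi" (now at pos=11)
pos=11: enter STRING mode
pos=11: emit STR "ok" (now at pos=15)
DONE. 5 tokens: [STR, MINUS, NUM, STR, STR]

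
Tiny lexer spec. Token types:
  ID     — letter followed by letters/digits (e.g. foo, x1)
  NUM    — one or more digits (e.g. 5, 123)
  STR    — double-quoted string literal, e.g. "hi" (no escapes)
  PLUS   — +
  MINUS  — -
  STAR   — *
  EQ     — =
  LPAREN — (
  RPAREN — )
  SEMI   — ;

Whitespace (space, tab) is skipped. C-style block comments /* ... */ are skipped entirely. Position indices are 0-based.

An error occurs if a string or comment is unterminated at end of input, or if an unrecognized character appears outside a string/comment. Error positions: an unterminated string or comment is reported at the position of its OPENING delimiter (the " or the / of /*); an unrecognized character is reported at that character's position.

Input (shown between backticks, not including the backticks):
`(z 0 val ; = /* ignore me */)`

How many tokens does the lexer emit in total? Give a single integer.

Answer: 7

Derivation:
pos=0: emit LPAREN '('
pos=1: emit ID 'z' (now at pos=2)
pos=3: emit NUM '0' (now at pos=4)
pos=5: emit ID 'val' (now at pos=8)
pos=9: emit SEMI ';'
pos=11: emit EQ '='
pos=13: enter COMMENT mode (saw '/*')
exit COMMENT mode (now at pos=28)
pos=28: emit RPAREN ')'
DONE. 7 tokens: [LPAREN, ID, NUM, ID, SEMI, EQ, RPAREN]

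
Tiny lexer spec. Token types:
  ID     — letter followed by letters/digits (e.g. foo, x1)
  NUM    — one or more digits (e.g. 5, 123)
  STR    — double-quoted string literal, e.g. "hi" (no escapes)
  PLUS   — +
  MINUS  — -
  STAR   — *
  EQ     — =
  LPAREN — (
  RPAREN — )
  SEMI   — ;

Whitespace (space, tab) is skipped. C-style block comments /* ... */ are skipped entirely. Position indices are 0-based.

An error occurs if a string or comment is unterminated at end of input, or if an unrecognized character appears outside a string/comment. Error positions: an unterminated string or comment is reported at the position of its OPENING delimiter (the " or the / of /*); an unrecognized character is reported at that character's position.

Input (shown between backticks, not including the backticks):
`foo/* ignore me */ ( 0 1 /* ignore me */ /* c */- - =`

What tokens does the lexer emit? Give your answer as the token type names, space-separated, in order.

pos=0: emit ID 'foo' (now at pos=3)
pos=3: enter COMMENT mode (saw '/*')
exit COMMENT mode (now at pos=18)
pos=19: emit LPAREN '('
pos=21: emit NUM '0' (now at pos=22)
pos=23: emit NUM '1' (now at pos=24)
pos=25: enter COMMENT mode (saw '/*')
exit COMMENT mode (now at pos=40)
pos=41: enter COMMENT mode (saw '/*')
exit COMMENT mode (now at pos=48)
pos=48: emit MINUS '-'
pos=50: emit MINUS '-'
pos=52: emit EQ '='
DONE. 7 tokens: [ID, LPAREN, NUM, NUM, MINUS, MINUS, EQ]

Answer: ID LPAREN NUM NUM MINUS MINUS EQ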